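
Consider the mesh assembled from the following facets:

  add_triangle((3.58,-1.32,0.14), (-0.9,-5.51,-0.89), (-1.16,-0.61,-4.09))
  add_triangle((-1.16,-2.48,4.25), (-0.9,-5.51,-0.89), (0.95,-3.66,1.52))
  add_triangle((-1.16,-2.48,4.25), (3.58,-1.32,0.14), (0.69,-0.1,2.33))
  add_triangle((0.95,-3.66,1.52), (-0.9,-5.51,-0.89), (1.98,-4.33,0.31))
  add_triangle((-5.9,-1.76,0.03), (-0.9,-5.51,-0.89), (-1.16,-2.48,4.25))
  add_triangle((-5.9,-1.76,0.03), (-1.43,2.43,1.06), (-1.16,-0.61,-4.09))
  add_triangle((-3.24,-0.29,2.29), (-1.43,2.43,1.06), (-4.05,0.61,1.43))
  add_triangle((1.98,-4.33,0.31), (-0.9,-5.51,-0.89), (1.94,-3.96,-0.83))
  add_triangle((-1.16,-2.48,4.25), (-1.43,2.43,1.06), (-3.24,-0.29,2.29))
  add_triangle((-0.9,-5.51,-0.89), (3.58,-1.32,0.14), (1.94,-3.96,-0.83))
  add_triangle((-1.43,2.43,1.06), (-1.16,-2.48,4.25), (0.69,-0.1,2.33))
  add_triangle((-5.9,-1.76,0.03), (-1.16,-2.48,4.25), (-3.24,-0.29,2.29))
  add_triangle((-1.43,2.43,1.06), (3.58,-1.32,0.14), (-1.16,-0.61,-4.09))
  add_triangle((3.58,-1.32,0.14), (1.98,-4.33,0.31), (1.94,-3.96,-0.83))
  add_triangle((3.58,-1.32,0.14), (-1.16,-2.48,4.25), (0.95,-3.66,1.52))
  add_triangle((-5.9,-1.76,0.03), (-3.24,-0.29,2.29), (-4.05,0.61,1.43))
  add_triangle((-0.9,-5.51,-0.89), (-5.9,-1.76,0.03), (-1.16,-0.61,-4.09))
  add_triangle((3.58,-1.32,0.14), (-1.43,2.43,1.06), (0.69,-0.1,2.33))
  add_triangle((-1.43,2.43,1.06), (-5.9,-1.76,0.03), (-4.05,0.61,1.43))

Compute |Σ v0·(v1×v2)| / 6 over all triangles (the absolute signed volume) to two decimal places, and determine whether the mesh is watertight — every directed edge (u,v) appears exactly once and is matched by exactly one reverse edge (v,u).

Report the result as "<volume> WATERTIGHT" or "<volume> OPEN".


Per-triangle v0·(v1×v2)/6:
  t1: +13.5689
  t2: +8.0740
  t3: +4.3913
  t4: +3.7752
  t5: +23.7520
  t6: +11.2320
  t7: +2.0046
  t8: +2.8677
  t9: +4.8013
  t10: -1.5026
  t11: +3.8810
  t12: +7.5941
  t13: +3.9009
  t14: +2.3960
  t15: +5.9098
  t16: +3.1271
  t17: +20.8787
  t18: +2.5118
  t19: +2.0769
Σ = +125.2408 → |volume| = 125.24

Directed edges: 57 total; 3 unmatched, e.g. (1.98,-4.33,0.31)→(0.95,-3.66,1.52) → open.

125.24 OPEN


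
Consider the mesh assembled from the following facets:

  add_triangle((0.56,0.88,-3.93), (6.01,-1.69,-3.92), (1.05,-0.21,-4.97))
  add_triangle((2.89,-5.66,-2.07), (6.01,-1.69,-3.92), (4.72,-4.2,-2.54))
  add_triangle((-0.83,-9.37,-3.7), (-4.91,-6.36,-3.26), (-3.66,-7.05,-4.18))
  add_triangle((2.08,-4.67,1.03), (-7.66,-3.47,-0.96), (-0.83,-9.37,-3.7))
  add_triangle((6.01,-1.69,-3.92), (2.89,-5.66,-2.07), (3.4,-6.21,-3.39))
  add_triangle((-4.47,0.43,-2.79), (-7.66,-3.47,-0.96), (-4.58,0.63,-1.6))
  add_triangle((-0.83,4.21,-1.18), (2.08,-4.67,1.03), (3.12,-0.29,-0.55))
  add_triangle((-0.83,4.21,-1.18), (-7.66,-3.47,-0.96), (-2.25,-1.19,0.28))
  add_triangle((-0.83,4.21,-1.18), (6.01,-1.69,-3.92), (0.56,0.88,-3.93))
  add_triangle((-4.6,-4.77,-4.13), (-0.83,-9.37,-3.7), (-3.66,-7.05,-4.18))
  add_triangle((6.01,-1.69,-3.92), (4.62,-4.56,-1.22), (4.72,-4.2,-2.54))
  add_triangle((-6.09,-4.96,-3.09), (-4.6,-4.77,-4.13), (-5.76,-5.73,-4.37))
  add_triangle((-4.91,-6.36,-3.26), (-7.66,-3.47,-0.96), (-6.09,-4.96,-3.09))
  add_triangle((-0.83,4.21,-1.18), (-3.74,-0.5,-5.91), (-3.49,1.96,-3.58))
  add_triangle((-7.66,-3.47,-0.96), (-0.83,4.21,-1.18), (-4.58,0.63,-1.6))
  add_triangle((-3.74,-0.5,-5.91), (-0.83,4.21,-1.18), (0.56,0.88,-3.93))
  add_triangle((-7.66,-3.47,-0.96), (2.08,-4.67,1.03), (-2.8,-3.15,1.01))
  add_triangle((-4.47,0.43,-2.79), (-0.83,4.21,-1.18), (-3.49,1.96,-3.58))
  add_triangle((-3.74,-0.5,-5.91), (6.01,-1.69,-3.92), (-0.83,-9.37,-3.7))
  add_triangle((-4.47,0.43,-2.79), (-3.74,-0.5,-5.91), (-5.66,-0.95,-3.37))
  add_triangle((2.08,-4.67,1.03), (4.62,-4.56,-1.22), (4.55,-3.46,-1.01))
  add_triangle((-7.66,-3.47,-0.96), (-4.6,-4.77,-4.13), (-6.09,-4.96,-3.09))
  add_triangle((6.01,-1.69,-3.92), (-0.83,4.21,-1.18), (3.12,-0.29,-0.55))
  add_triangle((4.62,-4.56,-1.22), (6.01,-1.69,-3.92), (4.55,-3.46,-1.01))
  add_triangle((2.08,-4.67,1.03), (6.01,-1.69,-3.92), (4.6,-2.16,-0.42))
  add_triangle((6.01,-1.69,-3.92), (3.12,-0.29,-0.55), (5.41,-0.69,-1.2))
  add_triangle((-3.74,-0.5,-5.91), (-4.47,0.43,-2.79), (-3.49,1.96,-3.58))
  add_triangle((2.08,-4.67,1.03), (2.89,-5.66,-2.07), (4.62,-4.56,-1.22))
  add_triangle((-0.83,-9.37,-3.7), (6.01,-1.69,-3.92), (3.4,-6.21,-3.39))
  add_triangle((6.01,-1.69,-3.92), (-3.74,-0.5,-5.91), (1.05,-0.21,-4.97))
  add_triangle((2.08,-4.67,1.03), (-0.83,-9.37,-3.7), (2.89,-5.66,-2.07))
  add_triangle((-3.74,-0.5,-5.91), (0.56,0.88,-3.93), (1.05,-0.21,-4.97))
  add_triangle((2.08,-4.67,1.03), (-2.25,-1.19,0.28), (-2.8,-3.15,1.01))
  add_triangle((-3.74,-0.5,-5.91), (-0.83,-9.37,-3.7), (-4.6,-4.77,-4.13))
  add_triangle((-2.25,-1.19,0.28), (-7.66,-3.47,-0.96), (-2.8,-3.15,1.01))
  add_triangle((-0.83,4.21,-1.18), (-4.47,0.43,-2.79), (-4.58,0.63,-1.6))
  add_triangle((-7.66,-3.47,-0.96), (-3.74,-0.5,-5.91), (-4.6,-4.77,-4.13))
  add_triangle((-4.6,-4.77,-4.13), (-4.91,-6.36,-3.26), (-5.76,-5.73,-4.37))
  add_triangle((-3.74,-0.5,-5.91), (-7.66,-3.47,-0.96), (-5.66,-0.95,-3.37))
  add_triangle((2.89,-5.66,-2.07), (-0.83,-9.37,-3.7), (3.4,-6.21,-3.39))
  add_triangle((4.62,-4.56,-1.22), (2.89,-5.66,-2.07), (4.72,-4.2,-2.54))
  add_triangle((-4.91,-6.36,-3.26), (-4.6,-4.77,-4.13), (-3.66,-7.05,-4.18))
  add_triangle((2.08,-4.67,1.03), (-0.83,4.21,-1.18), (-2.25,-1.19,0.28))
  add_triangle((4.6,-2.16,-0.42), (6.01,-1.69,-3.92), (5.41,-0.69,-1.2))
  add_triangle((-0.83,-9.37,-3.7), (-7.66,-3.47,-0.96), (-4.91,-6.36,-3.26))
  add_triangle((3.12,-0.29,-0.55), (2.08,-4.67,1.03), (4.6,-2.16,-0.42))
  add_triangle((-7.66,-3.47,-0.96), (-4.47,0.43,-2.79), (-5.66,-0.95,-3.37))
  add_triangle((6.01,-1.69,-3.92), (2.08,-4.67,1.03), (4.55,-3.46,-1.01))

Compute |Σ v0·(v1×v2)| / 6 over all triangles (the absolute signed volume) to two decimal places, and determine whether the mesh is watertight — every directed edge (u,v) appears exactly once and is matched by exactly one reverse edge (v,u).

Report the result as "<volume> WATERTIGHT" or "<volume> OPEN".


352.69 OPEN

Per-triangle v0·(v1×v2)/6:
  t1: +4.1487
  t2: +3.1475
  t3: +5.9282
  t4: +34.5987
  t5: +4.7187
  t6: +4.4840
  t7: -0.0859
  t8: +3.0558
  t9: +12.4104
  t10: +1.5411
  t11: +3.4013
  t12: +0.3899
  t13: +4.8532
  t14: +5.0126
  t15: +2.2916
  t16: +13.0345
  t17: +7.9029
  t18: +3.5119
  t19: +73.7240
  t20: +4.0853
  t21: +1.6395
  t22: +2.0068
  t23: +6.9278
  t24: +2.4774
  t25: +8.4870
  t26: +0.1335
  t27: +5.2246
  t28: +6.0475
  t29: +11.0435
  t30: +7.3733
  t31: +14.5791
  t32: +4.3786
  t33: -0.6248
  t34: +24.3025
  t35: +1.0533
  t36: +3.9663
  t37: +24.0779
  t38: +0.9933
  t39: +7.1554
  t40: +5.9847
  t41: +3.2581
  t42: +3.7348
  t43: -0.5298
  t44: +4.1697
  t45: +11.3801
  t46: +0.3483
  t47: +3.7442
  t48: -2.7979
Σ = +352.6889 → |volume| = 352.69

Directed edges: 144 total; 6 unmatched, e.g. (-5.76,-5.73,-4.37)→(-6.09,-4.96,-3.09) → open.


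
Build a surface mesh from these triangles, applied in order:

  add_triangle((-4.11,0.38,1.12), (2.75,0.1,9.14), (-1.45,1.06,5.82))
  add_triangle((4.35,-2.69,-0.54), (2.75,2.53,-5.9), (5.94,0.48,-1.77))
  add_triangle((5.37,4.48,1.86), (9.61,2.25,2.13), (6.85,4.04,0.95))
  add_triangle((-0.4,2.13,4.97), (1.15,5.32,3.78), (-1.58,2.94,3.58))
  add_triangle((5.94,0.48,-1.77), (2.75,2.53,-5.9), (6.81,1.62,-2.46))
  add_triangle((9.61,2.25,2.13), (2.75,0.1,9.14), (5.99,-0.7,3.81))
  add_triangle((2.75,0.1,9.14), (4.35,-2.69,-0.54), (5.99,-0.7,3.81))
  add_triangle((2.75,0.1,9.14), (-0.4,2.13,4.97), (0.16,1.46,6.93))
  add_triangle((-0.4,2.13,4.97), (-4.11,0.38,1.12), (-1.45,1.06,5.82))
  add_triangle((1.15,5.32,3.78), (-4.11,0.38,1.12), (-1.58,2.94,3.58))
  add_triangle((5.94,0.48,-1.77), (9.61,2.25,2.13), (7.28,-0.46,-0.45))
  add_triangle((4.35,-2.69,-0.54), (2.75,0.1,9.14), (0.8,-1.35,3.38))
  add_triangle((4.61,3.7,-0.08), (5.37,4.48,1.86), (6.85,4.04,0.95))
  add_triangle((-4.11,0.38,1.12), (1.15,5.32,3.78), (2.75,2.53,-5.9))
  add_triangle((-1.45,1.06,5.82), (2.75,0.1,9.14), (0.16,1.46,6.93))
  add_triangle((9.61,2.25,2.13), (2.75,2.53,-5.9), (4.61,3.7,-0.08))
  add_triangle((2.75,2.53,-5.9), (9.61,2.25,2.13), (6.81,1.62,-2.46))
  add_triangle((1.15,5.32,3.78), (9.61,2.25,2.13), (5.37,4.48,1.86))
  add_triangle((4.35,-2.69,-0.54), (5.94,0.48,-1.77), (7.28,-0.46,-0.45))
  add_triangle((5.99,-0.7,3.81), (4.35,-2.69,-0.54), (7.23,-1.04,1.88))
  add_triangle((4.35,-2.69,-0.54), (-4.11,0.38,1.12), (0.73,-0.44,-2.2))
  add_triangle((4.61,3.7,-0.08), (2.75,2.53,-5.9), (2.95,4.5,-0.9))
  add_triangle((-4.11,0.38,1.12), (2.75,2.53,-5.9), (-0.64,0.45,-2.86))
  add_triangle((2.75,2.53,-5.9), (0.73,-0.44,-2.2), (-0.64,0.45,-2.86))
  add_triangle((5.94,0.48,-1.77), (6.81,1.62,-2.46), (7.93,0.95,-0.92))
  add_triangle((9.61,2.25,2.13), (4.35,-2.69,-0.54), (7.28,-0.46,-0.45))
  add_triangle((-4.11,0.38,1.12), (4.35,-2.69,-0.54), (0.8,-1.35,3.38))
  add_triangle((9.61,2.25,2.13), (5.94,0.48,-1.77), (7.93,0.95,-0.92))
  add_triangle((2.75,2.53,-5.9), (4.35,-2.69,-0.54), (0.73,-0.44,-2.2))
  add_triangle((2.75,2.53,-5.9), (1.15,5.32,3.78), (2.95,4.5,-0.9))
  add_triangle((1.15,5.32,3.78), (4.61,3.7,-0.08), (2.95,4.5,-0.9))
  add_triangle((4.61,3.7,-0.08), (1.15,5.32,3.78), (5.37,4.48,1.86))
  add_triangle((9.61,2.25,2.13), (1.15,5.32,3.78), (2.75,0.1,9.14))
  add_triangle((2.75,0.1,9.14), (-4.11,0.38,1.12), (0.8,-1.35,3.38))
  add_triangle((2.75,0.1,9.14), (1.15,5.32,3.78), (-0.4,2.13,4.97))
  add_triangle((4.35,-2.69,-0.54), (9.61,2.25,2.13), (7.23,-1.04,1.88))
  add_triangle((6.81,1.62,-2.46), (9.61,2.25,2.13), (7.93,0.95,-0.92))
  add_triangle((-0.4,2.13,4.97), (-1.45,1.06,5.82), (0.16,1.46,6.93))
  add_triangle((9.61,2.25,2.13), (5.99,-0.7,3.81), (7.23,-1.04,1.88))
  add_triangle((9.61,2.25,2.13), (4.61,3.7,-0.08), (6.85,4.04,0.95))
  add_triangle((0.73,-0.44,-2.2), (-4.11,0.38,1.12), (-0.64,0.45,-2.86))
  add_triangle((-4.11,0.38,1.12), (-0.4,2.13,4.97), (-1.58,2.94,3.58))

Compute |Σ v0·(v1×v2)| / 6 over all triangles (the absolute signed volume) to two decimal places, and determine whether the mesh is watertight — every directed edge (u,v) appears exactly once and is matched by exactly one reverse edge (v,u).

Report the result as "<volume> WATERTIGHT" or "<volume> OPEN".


386.30 WATERTIGHT

Per-triangle v0·(v1×v2)/6:
  t1: +4.9561
  t2: +13.5703
  t3: +5.5466
  t4: +5.6527
  t5: +4.3962
  t6: +26.5633
  t7: +14.7063
  t8: +2.0903
  t9: +4.6946
  t10: +3.8725
  t11: +7.6903
  t12: +10.4212
  t13: +2.3274
  t14: +26.9519
  t15: +3.8280
  t16: +23.9947
  t17: +11.7248
  t18: +12.7774
  t19: +4.3922
  t20: +5.2773
  t21: +3.3007
  t22: +9.3774
  t23: +4.4084
  t24: +2.4585
  t25: +1.6600
  t26: +7.0425
  t27: +5.0745
  t28: -0.5763
  t29: +6.4238
  t30: +5.4914
  t31: +9.0932
  t32: +6.1022
  t33: +72.0790
  t34: +9.5173
  t35: +15.2809
  t36: +8.2320
  t37: +5.8739
  t38: +2.0805
  t39: +9.9307
  t40: +1.9139
  t41: +1.3100
  t42: +4.7877
Σ = +386.2961 → |volume| = 386.30

Directed edges: 126 total, each appears once with its reverse present → watertight.


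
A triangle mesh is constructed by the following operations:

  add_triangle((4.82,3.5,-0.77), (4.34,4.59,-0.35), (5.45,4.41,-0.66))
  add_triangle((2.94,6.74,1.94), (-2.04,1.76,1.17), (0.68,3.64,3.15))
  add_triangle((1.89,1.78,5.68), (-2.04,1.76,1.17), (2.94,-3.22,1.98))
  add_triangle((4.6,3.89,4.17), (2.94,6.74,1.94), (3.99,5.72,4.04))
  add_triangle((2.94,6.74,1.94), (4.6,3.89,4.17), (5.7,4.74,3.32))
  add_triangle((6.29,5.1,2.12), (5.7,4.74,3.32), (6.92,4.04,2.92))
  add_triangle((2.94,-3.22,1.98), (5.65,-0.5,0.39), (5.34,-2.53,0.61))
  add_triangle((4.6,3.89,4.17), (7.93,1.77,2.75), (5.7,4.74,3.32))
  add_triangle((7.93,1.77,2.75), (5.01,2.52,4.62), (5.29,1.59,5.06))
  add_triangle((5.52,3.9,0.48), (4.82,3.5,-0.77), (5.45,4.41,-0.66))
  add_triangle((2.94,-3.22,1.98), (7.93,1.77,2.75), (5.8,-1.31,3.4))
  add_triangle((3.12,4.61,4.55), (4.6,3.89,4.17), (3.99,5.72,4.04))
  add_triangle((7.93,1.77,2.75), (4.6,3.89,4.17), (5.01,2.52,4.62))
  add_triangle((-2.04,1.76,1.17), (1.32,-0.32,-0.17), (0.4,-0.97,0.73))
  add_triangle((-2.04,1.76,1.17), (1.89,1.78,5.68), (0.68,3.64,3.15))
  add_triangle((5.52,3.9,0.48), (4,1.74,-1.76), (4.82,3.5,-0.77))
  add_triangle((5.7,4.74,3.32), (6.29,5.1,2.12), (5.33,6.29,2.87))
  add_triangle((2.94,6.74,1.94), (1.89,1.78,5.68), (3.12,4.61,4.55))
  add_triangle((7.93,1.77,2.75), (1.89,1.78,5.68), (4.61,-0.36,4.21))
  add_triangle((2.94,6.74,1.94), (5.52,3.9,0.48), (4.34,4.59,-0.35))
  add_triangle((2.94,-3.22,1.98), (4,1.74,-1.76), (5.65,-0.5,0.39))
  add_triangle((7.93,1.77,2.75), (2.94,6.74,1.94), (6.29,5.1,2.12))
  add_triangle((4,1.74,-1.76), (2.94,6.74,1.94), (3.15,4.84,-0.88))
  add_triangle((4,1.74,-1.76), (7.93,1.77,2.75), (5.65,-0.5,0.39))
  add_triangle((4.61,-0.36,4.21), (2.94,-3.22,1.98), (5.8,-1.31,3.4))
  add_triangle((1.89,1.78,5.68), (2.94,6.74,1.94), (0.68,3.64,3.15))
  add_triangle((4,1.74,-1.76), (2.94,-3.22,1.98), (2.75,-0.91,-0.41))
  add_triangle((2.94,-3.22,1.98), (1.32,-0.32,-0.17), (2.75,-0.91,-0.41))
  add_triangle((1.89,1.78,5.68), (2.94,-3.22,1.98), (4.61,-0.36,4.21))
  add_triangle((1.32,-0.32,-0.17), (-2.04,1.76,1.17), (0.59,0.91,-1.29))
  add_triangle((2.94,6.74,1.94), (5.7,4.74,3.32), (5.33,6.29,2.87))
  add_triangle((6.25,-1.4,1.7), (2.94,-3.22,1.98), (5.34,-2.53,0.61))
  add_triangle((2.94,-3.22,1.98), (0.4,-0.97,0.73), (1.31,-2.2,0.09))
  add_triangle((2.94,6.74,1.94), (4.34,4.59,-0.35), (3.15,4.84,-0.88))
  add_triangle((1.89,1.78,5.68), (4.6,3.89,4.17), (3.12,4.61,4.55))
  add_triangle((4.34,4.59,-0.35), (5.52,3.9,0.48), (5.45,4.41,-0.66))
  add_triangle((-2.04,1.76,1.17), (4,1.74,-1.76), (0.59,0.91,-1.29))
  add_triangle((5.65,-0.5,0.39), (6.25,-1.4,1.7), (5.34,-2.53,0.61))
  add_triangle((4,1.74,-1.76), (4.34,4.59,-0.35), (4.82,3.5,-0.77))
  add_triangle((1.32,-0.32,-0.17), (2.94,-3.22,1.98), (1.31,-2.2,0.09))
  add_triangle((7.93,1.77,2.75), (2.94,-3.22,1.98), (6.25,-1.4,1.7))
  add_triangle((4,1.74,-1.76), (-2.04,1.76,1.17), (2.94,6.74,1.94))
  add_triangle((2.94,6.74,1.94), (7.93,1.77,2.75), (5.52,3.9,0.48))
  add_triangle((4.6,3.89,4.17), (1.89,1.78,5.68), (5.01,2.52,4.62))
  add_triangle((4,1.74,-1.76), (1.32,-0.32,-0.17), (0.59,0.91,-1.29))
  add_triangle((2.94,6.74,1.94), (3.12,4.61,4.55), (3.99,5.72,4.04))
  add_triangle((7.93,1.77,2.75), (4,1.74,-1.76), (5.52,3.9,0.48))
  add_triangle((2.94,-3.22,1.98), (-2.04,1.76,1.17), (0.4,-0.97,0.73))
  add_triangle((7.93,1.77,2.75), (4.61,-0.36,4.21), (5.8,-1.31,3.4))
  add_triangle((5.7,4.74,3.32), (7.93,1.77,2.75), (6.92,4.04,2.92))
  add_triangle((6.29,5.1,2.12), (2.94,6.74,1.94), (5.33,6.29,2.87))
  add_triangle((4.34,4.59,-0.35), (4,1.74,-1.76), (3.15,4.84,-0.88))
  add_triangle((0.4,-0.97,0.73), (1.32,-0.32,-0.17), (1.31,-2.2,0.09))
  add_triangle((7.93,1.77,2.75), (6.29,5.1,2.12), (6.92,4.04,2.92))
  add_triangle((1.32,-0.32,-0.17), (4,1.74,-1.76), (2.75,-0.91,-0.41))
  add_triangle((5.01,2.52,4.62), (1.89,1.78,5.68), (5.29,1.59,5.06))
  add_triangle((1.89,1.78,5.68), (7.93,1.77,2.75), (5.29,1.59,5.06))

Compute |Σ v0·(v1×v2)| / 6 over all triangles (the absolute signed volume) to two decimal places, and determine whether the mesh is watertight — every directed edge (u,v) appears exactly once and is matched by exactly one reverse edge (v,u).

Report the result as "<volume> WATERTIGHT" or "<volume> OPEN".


Per-triangle v0·(v1×v2)/6:
  t1: +0.1186
  t2: +5.9541
  t3: +5.8232
  t4: +2.6836
  t5: +6.0687
  t6: +2.3765
  t7: -2.7701
  t8: +6.7172
  t9: +4.4165
  t10: +0.5134
  t11: +3.8079
  t12: +2.4570
  t13: +6.1384
  t14: -0.3918
  t15: +5.6153
  t16: +1.3716
  t17: +2.7533
  t18: +2.4066
  t19: +13.9112
  t20: +5.4815
  t21: +2.1709
  t22: -4.9891
  t23: -5.6376
  t24: +9.0824
  t25: +3.8938
  t26: +7.8994
  t27: +2.1973
  t28: -0.1571
  t29: +8.0408
  t30: -0.5482
  t31: +1.3584
  t32: +3.8878
  t33: +0.3792
  t34: +4.0195
  t35: +5.7559
  t36: +1.2151
  t37: +1.9372
  t38: +2.2653
  t39: +0.9743
  t40: +0.8341
  t41: +5.9425
  t42: +4.7154
  t43: +14.7780
  t44: +5.2317
  t45: +0.4353
  t46: +2.4304
  t47: +9.4912
  t48: +0.5560
  t49: +6.4400
  t50: +2.0461
  t51: +2.9442
  t52: +2.6961
  t53: -0.2740
  t54: +2.7435
  t55: -0.0999
  t56: +3.6463
  t57: -3.0721
Σ = +180.6830 → |volume| = 180.68

Directed edges: 171 total; 3 unmatched, e.g. (7.93,1.77,2.75)→(5.65,-0.5,0.39) → open.

180.68 OPEN


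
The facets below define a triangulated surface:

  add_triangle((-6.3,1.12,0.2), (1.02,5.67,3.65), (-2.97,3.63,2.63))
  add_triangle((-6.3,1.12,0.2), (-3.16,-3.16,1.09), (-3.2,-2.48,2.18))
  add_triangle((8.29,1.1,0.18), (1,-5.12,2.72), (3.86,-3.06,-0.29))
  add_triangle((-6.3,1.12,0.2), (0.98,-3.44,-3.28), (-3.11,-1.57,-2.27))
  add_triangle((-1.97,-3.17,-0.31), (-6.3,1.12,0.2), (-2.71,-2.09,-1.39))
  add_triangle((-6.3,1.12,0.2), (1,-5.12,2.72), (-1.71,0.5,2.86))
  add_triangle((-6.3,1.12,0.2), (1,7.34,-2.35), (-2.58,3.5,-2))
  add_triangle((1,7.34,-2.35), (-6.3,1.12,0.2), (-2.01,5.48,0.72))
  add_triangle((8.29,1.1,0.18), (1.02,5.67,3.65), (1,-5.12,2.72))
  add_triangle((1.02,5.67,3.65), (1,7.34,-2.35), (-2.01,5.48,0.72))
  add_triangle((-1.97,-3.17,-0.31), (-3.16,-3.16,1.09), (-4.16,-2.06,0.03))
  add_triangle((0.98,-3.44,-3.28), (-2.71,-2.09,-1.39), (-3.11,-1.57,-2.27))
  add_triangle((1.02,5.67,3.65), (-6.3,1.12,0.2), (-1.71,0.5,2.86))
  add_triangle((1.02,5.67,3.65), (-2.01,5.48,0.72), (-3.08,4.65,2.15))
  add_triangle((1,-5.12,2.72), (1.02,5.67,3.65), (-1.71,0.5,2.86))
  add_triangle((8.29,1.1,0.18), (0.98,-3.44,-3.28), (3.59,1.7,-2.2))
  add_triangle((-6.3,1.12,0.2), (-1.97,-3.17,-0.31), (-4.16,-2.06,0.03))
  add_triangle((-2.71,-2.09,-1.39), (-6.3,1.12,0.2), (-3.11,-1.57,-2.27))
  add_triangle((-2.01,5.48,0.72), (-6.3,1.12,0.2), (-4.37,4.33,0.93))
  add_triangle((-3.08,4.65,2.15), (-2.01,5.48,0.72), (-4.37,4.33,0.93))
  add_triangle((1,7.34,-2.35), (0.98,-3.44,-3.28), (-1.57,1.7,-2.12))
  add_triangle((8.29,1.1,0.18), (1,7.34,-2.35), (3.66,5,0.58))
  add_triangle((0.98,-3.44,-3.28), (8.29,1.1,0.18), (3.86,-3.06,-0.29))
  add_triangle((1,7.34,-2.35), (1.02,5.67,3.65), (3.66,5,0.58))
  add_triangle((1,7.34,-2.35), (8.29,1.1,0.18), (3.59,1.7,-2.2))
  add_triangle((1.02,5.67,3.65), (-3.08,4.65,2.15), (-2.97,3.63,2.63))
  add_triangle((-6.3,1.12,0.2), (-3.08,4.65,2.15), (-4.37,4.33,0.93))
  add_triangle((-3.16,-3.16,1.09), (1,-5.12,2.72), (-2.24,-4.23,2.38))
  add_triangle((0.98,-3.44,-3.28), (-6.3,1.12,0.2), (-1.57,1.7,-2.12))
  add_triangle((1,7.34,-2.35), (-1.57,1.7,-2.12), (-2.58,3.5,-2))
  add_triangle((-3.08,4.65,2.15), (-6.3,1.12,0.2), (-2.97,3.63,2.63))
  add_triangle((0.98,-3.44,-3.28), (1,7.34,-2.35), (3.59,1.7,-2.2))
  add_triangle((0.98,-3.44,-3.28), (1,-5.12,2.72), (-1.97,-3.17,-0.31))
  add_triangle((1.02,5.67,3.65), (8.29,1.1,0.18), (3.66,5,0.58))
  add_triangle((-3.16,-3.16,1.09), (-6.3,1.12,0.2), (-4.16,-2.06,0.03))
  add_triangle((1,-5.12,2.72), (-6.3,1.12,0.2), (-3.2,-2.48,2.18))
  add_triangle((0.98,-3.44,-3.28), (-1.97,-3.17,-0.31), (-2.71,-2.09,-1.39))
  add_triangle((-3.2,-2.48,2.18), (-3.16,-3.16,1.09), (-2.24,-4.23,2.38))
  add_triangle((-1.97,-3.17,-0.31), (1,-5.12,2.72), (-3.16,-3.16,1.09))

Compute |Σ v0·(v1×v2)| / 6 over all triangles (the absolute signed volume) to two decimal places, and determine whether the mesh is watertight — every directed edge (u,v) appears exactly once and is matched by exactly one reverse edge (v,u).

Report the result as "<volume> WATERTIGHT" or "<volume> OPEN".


Per-triangle v0·(v1×v2)/6:
  t1: -3.5853
  t2: +4.9539
  t3: +16.0305
  t4: -0.8807
  t5: +4.4498
  t6: +15.1261
  t7: +9.0307
  t8: +17.6492
  t9: +46.9630
  t10: +19.1796
  t11: +1.9823
  t12: +2.6943
  t13: +16.4802
  t14: +8.0039
  t15: +14.8405
  t16: +16.8176
  t17: +0.7178
  t18: +3.1063
  t19: +1.8080
  t20: +3.4570
  t21: +12.4489
  t22: +19.7775
  t23: +14.4498
  t24: +19.2557
  t25: +18.6743
  t26: +3.9728
  t27: +4.2479
  t28: +1.9685
  t29: +12.2877
  t30: +3.9542
  t31: +4.2385
  t32: +15.0663
  t33: +11.8088
  t34: +18.8005
  t35: +3.3081
  t36: -1.9763
  t37: +4.1476
  t38: +1.7374
  t39: +5.1265
Σ = +372.1194 → |volume| = 372.12

Directed edges: 117 total; 9 unmatched, e.g. (1,-5.12,2.72)→(3.86,-3.06,-0.29) → open.

372.12 OPEN


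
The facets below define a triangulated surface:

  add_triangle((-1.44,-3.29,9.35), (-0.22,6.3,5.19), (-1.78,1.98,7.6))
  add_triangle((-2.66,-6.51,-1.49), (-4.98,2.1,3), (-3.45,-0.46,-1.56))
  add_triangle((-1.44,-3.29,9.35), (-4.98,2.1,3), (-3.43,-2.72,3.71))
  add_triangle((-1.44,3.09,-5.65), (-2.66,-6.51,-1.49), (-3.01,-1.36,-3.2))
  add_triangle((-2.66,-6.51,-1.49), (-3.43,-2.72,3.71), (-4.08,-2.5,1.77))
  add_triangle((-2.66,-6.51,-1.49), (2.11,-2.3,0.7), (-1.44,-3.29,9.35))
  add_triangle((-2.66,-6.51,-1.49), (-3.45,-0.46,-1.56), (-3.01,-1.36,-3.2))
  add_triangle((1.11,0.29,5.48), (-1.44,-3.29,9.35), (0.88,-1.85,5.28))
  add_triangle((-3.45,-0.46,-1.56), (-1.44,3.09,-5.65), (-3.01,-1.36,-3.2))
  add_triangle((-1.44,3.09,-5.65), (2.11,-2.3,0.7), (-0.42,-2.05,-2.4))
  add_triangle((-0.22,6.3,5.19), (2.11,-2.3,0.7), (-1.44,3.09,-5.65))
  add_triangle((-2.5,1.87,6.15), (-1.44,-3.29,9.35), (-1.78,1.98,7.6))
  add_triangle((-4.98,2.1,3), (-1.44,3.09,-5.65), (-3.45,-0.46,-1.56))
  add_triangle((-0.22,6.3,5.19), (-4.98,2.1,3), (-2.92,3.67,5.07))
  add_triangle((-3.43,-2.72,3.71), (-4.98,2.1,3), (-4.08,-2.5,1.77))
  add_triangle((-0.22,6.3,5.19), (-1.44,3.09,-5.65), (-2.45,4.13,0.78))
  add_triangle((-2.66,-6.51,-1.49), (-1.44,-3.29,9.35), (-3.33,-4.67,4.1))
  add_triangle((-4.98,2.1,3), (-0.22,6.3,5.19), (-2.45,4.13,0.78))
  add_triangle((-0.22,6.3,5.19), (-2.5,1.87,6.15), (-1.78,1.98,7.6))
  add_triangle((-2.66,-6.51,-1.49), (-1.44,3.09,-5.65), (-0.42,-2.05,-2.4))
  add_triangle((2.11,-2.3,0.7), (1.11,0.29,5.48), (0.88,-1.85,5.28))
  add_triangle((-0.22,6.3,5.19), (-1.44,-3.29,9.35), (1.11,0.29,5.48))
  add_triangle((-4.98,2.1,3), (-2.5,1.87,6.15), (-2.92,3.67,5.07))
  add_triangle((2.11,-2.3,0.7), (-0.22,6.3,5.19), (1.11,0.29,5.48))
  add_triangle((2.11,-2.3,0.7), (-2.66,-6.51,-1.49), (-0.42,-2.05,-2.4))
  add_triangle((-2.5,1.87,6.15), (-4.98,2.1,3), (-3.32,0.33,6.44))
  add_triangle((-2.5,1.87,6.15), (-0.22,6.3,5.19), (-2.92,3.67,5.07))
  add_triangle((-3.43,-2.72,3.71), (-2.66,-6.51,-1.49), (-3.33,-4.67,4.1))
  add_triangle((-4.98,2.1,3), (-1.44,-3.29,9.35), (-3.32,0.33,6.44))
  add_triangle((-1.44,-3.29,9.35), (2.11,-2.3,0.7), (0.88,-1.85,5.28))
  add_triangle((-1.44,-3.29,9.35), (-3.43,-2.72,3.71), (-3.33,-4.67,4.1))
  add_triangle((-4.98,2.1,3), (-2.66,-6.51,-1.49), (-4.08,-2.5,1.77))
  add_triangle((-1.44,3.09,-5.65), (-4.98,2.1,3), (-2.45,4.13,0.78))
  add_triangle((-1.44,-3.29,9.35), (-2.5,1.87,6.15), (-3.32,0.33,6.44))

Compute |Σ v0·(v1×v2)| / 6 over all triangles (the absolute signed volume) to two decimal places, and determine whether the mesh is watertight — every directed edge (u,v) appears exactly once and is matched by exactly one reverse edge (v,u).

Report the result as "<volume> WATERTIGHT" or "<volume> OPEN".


367.93 WATERTIGHT

Per-triangle v0·(v1×v2)/6:
  t1: +11.9202
  t2: +18.1314
  t3: +24.0164
  t4: +8.4582
  t5: +8.4852
  t6: +33.5584
  t7: +6.3503
  t8: +5.8289
  t9: +6.2259
  t10: +5.7702
  t11: +13.8368
  t12: +7.4308
  t13: +17.8557
  t14: +6.8213
  t15: +8.1366
  t16: +16.1742
  t17: +15.0490
  t18: +16.5850
  t19: +6.9785
  t20: +8.5424
  t21: +4.2324
  t22: +22.7413
  t23: +7.1580
  t24: +8.1179
  t25: +6.9448
  t26: +7.1306
  t27: +8.2803
  t28: +6.3195
  t29: +6.8287
  t30: +5.4460
  t31: +8.4282
  t32: +6.4758
  t33: +15.3185
  t34: +8.3536
Σ = +367.9311 → |volume| = 367.93

Directed edges: 102 total, each appears once with its reverse present → watertight.


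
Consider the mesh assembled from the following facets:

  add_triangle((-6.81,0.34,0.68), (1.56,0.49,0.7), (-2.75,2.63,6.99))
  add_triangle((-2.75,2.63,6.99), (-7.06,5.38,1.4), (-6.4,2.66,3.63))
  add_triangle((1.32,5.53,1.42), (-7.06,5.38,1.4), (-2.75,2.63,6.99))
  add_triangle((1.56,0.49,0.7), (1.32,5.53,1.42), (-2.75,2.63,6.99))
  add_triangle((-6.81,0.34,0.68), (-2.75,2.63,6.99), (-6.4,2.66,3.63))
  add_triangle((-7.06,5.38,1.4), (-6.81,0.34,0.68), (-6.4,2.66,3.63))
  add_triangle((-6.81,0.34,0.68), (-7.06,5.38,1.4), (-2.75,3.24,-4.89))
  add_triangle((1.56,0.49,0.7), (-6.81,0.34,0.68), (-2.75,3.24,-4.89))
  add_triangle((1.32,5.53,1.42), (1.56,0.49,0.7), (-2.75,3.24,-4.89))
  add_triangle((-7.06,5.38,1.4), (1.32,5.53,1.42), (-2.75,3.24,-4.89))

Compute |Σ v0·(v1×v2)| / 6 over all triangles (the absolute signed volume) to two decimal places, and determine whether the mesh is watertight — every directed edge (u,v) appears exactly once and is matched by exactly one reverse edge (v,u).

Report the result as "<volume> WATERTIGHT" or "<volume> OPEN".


Per-triangle v0·(v1×v2)/6:
  t1: -1.9073
  t2: +18.2970
  t3: +48.5057
  t4: +10.1860
  t5: +9.3770
  t6: +15.2207
  t7: +31.9180
  t8: -6.3425
  t9: +5.7456
  t10: +44.0653
Σ = +175.0656 → |volume| = 175.07

Directed edges: 30 total, each appears once with its reverse present → watertight.

175.07 WATERTIGHT


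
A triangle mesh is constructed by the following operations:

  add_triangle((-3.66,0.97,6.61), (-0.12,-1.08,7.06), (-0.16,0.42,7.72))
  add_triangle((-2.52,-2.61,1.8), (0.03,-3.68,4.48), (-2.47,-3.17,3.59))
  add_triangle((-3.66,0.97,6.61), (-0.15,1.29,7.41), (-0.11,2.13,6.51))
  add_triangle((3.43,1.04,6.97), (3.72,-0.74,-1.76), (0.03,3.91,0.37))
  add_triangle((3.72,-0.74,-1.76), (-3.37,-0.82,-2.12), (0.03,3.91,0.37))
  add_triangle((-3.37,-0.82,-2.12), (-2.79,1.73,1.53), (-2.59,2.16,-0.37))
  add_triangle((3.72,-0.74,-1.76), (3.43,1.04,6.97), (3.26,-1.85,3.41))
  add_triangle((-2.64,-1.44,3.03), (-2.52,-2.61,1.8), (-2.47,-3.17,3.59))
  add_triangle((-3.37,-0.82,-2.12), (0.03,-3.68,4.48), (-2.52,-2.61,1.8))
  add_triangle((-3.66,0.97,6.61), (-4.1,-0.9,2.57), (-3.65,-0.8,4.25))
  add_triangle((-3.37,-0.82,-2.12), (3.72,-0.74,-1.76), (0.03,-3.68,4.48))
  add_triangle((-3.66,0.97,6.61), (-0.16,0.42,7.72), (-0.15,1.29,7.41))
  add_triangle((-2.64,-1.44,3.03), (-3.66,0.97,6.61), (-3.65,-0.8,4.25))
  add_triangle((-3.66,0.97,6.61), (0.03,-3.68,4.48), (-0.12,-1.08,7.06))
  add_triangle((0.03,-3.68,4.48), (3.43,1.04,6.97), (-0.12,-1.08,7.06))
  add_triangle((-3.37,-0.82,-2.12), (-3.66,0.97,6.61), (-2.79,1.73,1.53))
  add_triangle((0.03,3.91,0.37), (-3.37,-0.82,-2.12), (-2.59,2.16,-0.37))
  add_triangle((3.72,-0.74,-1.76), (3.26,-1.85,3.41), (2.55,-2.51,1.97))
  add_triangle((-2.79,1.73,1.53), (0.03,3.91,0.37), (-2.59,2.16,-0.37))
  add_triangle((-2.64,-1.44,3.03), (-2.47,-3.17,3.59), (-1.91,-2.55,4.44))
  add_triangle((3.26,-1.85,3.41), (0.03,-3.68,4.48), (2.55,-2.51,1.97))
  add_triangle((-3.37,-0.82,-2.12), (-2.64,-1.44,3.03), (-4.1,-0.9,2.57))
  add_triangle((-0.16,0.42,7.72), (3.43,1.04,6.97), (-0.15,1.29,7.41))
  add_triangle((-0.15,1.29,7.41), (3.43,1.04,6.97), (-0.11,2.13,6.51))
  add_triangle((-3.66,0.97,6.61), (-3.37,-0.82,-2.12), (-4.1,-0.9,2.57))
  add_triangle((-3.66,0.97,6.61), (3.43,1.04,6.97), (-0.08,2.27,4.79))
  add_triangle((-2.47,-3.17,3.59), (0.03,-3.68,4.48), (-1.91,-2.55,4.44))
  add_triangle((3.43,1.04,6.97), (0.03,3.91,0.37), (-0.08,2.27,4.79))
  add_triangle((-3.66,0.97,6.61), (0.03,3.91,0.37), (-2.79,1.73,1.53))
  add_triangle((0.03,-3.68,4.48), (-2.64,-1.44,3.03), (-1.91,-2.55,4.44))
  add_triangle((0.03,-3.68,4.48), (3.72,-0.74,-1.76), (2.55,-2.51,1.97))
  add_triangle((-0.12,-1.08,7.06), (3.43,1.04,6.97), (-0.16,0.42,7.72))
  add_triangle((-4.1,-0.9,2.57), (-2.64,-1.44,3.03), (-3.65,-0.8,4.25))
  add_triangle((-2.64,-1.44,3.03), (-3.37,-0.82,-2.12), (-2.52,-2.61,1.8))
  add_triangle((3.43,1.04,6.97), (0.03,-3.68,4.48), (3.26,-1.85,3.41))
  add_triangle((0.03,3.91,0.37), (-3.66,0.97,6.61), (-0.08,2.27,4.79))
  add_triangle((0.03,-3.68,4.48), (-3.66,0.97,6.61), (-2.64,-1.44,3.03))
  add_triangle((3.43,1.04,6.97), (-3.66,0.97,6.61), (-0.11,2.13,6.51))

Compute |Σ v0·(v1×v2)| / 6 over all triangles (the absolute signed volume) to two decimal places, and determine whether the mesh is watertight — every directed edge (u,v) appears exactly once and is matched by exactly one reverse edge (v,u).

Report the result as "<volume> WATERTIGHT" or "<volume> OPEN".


Per-triangle v0·(v1×v2)/6:
  t1: +6.6160
  t2: +1.6890
  t3: +4.3355
  t4: +20.4522
  t5: +8.6632
  t6: +3.4445
  t7: +11.6894
  t8: +1.2865
  t9: +2.0077
  t10: +2.3741
  t11: +12.6138
  t12: +4.0229
  t13: +1.1831
  t14: +12.2535
  t15: +12.7669
  t16: +8.6254
  t17: +2.2102
  t18: +3.7831
  t19: +3.3701
  t20: +1.3017
  t21: +3.9570
  t22: +2.5641
  t23: +4.0758
  t24: +4.4003
  t25: +4.8923
  t26: +12.5356
  t27: +2.3633
  t28: +10.6390
  t29: +8.6421
  t30: -0.6601
  t31: +1.6552
  t32: +6.7559
  t33: +1.1548
  t34: +3.7443
  t35: +13.9498
  t36: +10.5207
  t37: +9.8108
  t38: -9.3670
Σ = +216.3227 → |volume| = 216.32

Directed edges: 114 total, each appears once with its reverse present → watertight.

216.32 WATERTIGHT


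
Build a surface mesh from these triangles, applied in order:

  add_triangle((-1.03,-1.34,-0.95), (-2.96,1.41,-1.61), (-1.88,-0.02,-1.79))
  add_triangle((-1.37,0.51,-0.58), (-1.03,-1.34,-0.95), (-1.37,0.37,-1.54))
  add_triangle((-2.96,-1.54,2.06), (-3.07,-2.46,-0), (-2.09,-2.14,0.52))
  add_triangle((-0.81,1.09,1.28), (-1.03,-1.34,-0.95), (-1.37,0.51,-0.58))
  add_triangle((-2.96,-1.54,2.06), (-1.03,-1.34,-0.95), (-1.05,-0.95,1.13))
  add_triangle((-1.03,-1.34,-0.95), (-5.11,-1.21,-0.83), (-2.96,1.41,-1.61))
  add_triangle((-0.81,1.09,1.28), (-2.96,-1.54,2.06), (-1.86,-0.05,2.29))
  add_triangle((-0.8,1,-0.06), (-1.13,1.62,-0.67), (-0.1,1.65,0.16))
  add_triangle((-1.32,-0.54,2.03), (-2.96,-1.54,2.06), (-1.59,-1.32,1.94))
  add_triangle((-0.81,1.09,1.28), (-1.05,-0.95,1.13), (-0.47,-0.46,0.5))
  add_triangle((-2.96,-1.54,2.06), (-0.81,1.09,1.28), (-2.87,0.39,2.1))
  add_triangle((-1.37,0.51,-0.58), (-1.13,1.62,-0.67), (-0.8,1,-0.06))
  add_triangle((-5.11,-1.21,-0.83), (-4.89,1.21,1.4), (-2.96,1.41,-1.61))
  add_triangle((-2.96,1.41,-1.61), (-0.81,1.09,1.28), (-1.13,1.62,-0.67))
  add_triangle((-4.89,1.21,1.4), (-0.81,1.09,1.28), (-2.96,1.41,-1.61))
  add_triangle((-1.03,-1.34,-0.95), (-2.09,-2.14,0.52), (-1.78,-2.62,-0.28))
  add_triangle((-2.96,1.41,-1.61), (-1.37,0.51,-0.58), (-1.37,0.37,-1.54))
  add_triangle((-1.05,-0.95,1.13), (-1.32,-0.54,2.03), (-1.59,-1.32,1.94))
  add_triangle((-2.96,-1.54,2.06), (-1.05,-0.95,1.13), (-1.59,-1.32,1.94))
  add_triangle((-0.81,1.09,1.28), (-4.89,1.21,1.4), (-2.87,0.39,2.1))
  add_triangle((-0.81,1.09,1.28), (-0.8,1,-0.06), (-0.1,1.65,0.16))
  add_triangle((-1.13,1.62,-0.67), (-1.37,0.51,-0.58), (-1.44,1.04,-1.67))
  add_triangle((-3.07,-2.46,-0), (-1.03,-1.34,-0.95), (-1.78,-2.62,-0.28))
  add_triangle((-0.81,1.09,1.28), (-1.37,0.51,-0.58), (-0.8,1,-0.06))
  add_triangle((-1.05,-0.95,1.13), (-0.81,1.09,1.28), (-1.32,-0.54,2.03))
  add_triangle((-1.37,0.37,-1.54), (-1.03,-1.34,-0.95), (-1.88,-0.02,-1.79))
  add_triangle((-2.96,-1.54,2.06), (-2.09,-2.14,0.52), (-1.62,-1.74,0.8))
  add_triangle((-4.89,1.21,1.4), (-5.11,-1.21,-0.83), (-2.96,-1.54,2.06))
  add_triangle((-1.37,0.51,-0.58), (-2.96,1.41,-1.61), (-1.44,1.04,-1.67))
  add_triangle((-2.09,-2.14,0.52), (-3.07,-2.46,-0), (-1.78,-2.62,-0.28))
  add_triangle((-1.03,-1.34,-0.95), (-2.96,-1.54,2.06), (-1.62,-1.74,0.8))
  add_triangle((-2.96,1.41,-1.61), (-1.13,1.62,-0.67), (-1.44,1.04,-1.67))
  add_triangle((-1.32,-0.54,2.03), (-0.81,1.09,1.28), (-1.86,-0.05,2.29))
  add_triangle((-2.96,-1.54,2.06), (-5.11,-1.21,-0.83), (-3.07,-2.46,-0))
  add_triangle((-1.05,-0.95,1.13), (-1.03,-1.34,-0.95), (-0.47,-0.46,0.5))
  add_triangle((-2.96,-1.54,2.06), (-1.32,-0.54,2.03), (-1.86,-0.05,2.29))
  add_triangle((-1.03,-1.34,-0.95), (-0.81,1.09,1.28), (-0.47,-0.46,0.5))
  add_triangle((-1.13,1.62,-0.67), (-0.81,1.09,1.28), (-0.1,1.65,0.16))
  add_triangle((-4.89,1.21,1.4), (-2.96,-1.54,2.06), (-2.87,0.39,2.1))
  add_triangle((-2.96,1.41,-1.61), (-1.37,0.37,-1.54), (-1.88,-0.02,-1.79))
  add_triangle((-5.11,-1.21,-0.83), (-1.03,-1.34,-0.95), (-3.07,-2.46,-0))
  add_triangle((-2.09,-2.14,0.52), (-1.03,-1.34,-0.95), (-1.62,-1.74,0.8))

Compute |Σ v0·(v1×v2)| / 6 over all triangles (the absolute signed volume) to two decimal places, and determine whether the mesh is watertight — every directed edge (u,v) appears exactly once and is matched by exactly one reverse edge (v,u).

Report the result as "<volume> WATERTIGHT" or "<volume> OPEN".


29.96 WATERTIGHT

Per-triangle v0·(v1×v2)/6:
  t1: +0.5170
  t2: -0.3613
  t3: +0.7117
  t4: -0.5461
  t5: +0.4904
  t6: +2.4613
  t7: +0.4180
  t8: -0.1236
  t9: +0.3305
  t10: +0.0006
  t11: +0.5889
  t12: -0.1070
  t13: +6.2221
  t14: +0.9374
  t15: +2.3604
  t16: -0.2632
  t17: -0.0789
  t18: -0.0136
  t19: +0.0689
  t20: +1.2003
  t21: -0.2709
  t22: -0.2683
  t23: +0.5065
  t24: -0.2100
  t25: -0.1477
  t26: +0.0944
  t27: +0.2436
  t28: +6.6920
  t29: +0.0335
  t30: +0.3843
  t31: -0.6078
  t32: +0.4635
  t33: +0.1837
  t34: +3.3938
  t35: +0.0121
  t36: +0.4311
  t37: -0.2908
  t38: +0.5024
  t39: +2.0511
  t40: +0.2520
  t41: +1.6208
  t42: +0.0736
Σ = +29.9566 → |volume| = 29.96

Directed edges: 126 total, each appears once with its reverse present → watertight.


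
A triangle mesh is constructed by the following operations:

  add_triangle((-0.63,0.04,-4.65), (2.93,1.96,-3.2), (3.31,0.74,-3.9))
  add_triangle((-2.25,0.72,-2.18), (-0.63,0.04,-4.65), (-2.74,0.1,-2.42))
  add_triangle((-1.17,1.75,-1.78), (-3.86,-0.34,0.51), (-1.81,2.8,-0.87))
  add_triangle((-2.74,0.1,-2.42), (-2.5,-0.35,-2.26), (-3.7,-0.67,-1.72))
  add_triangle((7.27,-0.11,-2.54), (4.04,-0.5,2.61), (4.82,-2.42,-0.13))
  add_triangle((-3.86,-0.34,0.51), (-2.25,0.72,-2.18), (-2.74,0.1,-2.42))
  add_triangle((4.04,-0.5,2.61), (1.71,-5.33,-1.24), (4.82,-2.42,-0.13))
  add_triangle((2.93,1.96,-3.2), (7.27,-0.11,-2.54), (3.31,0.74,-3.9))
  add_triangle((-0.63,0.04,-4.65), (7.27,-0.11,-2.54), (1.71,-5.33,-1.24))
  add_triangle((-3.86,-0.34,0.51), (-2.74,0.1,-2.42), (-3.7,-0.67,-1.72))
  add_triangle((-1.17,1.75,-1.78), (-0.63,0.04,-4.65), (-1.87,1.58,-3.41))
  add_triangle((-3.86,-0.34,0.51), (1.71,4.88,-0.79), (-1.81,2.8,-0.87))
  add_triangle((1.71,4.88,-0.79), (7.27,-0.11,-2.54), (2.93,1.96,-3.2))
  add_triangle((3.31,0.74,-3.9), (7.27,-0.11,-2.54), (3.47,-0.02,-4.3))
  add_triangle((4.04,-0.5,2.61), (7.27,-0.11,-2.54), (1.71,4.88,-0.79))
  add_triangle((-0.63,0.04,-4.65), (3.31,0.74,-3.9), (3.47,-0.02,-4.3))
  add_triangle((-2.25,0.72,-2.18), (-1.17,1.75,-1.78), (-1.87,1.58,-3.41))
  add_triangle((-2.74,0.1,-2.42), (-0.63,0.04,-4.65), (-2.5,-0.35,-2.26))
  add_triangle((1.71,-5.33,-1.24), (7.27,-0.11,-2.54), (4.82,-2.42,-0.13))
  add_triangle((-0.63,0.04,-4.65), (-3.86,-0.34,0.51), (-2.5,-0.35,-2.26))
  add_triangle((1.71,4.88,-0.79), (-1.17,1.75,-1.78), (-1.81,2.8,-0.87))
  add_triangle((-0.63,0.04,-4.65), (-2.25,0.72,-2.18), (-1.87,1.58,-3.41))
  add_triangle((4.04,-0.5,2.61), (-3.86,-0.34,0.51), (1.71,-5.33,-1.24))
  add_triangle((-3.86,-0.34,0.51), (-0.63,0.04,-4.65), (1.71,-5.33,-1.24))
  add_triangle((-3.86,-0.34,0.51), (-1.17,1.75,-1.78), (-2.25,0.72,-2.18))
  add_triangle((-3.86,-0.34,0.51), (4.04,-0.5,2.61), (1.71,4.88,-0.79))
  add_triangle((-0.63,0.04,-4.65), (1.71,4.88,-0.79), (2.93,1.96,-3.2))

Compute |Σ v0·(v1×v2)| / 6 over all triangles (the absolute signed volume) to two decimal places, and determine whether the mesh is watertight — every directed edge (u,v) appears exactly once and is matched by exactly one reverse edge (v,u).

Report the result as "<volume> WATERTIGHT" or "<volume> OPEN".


Per-triangle v0·(v1×v2)/6:
  t1: +3.9071
  t2: +1.1910
  t3: +2.3610
  t4: +0.3310
  t5: +10.6102
  t6: +1.0993
  t7: +8.3008
  t8: +4.5795
  t9: +31.3231
  t10: +1.1009
  t11: +0.7766
  t12: +2.3007
  t13: +12.4690
  t14: +2.8478
  t15: +23.8025
  t16: +2.3883
  t17: +0.5865
  t18: +0.8253
  t19: +11.8148
  t20: -0.5544
  t21: +2.7933
  t22: +1.5838
  t23: +11.6429
  t24: +16.7511
  t25: +1.8105
  t26: +9.2546
  t27: +9.9819
Σ = +175.8793 → |volume| = 175.88

Directed edges: 81 total; 9 unmatched, e.g. (-2.5,-0.35,-2.26)→(-3.7,-0.67,-1.72) → open.

175.88 OPEN


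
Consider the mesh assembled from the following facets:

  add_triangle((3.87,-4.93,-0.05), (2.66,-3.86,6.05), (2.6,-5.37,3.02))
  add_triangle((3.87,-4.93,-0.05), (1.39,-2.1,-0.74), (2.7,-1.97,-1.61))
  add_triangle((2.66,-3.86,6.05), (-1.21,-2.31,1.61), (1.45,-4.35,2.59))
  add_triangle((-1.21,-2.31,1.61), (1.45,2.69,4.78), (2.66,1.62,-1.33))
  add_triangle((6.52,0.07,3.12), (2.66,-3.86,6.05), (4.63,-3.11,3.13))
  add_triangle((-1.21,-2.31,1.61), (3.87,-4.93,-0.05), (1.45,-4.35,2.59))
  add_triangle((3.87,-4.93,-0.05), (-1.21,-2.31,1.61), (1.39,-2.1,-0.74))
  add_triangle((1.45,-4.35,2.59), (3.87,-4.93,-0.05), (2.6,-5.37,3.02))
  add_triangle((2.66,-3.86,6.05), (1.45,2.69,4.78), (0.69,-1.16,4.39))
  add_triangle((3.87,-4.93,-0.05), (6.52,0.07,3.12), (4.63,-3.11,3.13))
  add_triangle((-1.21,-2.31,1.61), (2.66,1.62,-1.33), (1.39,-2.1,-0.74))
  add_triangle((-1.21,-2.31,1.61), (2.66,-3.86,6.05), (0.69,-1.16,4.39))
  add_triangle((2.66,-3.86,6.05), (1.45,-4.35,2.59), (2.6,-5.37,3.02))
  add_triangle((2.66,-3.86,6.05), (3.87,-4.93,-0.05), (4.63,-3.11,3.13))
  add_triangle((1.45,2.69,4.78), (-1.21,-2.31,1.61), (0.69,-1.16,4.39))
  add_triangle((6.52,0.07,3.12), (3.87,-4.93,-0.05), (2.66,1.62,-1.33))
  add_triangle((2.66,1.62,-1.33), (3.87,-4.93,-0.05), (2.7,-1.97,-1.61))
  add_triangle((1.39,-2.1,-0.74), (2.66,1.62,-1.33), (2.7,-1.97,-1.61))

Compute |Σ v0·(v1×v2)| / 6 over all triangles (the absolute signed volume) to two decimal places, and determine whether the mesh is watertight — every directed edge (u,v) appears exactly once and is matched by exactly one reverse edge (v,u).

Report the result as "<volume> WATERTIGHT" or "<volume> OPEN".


Per-triangle v0·(v1×v2)/6:
  t1: +7.1474
  t2: +1.0189
  t3: +5.6192
  t4: -4.6443
  t5: +12.5385
  t6: +3.9067
  t7: +2.1323
  t8: +1.4669
  t9: +6.0993
  t10: +11.4703
  t11: -1.3442
  t12: +4.7774
  t13: +2.3798
  t14: +11.9118
  t15: +3.2682
  t16: +17.3509
  t17: +3.8604
  t18: -0.2675
Σ = +88.6920 → |volume| = 88.69

Directed edges: 54 total; 4 unmatched, e.g. (1.45,2.69,4.78)→(2.66,1.62,-1.33) → open.

88.69 OPEN


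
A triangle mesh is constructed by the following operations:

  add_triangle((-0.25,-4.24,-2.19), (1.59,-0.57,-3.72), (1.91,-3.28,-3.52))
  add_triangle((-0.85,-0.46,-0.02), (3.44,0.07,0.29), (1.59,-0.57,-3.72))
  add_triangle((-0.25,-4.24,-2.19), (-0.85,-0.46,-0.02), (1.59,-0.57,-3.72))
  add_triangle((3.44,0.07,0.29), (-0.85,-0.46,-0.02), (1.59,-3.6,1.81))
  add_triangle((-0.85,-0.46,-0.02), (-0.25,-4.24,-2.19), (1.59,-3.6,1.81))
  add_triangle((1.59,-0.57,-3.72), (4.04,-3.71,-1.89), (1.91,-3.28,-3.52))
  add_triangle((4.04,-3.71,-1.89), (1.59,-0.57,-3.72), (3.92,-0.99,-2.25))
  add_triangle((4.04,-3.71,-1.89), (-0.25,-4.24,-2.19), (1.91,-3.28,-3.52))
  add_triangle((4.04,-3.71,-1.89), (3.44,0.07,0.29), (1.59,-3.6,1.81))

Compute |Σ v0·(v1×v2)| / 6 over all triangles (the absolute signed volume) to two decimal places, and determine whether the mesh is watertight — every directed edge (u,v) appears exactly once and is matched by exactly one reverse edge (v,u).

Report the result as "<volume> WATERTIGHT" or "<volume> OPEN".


Per-triangle v0·(v1×v2)/6:
  t1: +2.9969
  t2: -0.9961
  t3: +1.7423
  t4: -0.3178
  t5: +2.4109
  t6: +4.6322
  t7: +4.9805
  t8: +5.5339
  t9: +8.2892
Σ = +29.2721 → |volume| = 29.27

Directed edges: 27 total; 7 unmatched, e.g. (3.44,0.07,0.29)→(1.59,-0.57,-3.72) → open.

29.27 OPEN


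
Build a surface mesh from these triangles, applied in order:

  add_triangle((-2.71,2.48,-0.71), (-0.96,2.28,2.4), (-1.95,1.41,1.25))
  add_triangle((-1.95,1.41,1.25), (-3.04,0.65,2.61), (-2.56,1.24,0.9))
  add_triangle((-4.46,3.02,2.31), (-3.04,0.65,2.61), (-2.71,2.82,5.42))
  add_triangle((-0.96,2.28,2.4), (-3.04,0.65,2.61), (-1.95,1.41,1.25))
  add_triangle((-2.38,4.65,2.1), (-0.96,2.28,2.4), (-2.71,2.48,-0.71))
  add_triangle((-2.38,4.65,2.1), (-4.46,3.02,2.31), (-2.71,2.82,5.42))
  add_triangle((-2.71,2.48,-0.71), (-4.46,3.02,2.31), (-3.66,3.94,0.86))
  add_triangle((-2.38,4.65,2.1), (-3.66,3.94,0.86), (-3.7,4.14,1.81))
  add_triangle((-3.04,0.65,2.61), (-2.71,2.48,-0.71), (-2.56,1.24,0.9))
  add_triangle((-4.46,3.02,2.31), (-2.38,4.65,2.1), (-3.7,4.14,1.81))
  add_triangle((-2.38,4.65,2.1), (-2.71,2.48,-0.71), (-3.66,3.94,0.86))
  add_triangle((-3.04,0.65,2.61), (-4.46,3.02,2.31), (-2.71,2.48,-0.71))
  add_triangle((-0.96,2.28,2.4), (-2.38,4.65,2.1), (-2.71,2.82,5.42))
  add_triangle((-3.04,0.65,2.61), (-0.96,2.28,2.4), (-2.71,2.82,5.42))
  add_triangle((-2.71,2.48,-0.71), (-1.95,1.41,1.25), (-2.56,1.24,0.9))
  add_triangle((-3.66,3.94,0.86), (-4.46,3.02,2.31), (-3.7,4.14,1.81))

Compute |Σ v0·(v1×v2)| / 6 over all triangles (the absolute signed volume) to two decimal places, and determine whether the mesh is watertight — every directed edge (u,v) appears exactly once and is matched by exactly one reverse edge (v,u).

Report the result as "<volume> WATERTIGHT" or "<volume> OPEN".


Per-triangle v0·(v1×v2)/6:
  t1: -1.5631
  t2: -0.5042
  t3: +4.9632
  t4: -1.2388
  t5: -1.2365
  t6: +8.4363
  t7: +1.8000
  t8: +1.0505
  t9: +0.1841
  t10: +1.2941
  t11: +1.3043
  t12: +1.7164
  t13: +2.0103
  t14: -1.4628
  t15: -0.6114
  t16: +1.1428
Σ = +17.2852 → |volume| = 17.29

Directed edges: 48 total, each appears once with its reverse present → watertight.

17.29 WATERTIGHT
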